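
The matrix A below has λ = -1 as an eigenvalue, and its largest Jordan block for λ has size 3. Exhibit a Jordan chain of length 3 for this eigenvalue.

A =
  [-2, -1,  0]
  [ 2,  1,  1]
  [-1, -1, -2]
A Jordan chain for λ = -1 of length 3:
v_1 = (-1, 1, 0)ᵀ
v_2 = (-1, 2, -1)ᵀ
v_3 = (1, 0, 0)ᵀ

Let N = A − (-1)·I. We want v_3 with N^3 v_3 = 0 but N^2 v_3 ≠ 0; then v_{j-1} := N · v_j for j = 3, …, 2.

Pick v_3 = (1, 0, 0)ᵀ.
Then v_2 = N · v_3 = (-1, 2, -1)ᵀ.
Then v_1 = N · v_2 = (-1, 1, 0)ᵀ.

Sanity check: (A − (-1)·I) v_1 = (0, 0, 0)ᵀ = 0. ✓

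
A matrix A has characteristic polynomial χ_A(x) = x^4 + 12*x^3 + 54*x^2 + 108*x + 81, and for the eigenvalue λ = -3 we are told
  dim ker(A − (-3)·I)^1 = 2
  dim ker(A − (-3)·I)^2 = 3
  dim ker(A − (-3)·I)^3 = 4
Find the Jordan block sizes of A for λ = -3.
Block sizes for λ = -3: [3, 1]

From the dimensions of kernels of powers, the number of Jordan blocks of size at least j is d_j − d_{j−1} where d_j = dim ker(N^j) (with d_0 = 0). Computing the differences gives [2, 1, 1].
The number of blocks of size exactly k is (#blocks of size ≥ k) − (#blocks of size ≥ k + 1), so the partition is: 1 block(s) of size 1, 1 block(s) of size 3.
In nonincreasing order the block sizes are [3, 1].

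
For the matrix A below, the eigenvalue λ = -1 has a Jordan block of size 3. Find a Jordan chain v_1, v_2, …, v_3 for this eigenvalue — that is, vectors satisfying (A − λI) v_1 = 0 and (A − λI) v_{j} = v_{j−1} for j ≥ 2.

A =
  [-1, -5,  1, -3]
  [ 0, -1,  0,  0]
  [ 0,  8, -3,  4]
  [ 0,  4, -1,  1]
A Jordan chain for λ = -1 of length 3:
v_1 = (-4, 0, 0, 0)ᵀ
v_2 = (-5, 0, 8, 4)ᵀ
v_3 = (0, 1, 0, 0)ᵀ

Let N = A − (-1)·I. We want v_3 with N^3 v_3 = 0 but N^2 v_3 ≠ 0; then v_{j-1} := N · v_j for j = 3, …, 2.

Pick v_3 = (0, 1, 0, 0)ᵀ.
Then v_2 = N · v_3 = (-5, 0, 8, 4)ᵀ.
Then v_1 = N · v_2 = (-4, 0, 0, 0)ᵀ.

Sanity check: (A − (-1)·I) v_1 = (0, 0, 0, 0)ᵀ = 0. ✓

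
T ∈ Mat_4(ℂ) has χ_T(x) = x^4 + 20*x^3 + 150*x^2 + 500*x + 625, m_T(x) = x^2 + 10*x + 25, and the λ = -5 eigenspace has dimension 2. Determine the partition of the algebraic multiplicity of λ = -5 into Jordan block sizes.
Block sizes for λ = -5: [2, 2]

Step 1 — from the characteristic polynomial, algebraic multiplicity of λ = -5 is 4. From dim ker(T − (-5)·I) = 2, there are exactly 2 Jordan blocks for λ = -5.
Step 2 — from the minimal polynomial, the factor (x + 5)^2 tells us the largest block for λ = -5 has size 2.
Step 3 — with total size 4, 2 blocks, and largest block 2, the block sizes (in nonincreasing order) are [2, 2].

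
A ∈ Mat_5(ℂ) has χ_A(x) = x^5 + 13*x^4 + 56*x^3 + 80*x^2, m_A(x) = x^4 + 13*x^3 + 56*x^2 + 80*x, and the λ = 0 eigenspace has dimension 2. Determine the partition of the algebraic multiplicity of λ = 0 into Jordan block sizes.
Block sizes for λ = 0: [1, 1]

Step 1 — from the characteristic polynomial, algebraic multiplicity of λ = 0 is 2. From dim ker(A − (0)·I) = 2, there are exactly 2 Jordan blocks for λ = 0.
Step 2 — from the minimal polynomial, the factor (x − 0) tells us the largest block for λ = 0 has size 1.
Step 3 — with total size 2, 2 blocks, and largest block 1, the block sizes (in nonincreasing order) are [1, 1].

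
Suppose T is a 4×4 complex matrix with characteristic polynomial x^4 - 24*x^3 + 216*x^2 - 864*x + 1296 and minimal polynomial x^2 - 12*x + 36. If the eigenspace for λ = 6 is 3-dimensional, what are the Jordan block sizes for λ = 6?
Block sizes for λ = 6: [2, 1, 1]

Step 1 — from the characteristic polynomial, algebraic multiplicity of λ = 6 is 4. From dim ker(T − (6)·I) = 3, there are exactly 3 Jordan blocks for λ = 6.
Step 2 — from the minimal polynomial, the factor (x − 6)^2 tells us the largest block for λ = 6 has size 2.
Step 3 — with total size 4, 3 blocks, and largest block 2, the block sizes (in nonincreasing order) are [2, 1, 1].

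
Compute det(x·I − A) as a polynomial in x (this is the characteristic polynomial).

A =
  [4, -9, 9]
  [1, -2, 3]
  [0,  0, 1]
x^3 - 3*x^2 + 3*x - 1

Expanding det(x·I − A) (e.g. by cofactor expansion or by noting that A is similar to its Jordan form J, which has the same characteristic polynomial as A) gives
  χ_A(x) = x^3 - 3*x^2 + 3*x - 1
which factors as (x - 1)^3. The eigenvalues (with algebraic multiplicities) are λ = 1 with multiplicity 3.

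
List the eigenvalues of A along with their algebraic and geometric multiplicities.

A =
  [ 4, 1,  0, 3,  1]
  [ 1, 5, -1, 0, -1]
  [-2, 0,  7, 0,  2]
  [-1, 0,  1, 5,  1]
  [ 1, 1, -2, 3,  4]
λ = 5: alg = 5, geom = 3

Step 1 — factor the characteristic polynomial to read off the algebraic multiplicities:
  χ_A(x) = (x - 5)^5

Step 2 — compute geometric multiplicities via the rank-nullity identity g(λ) = n − rank(A − λI):
  rank(A − (5)·I) = 2, so dim ker(A − (5)·I) = n − 2 = 3

Summary:
  λ = 5: algebraic multiplicity = 5, geometric multiplicity = 3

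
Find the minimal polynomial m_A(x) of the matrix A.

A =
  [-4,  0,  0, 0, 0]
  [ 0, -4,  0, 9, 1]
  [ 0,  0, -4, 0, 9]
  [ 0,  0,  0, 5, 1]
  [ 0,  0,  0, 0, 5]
x^3 - 6*x^2 - 15*x + 100

The characteristic polynomial is χ_A(x) = (x - 5)^2*(x + 4)^3, so the eigenvalues are known. The minimal polynomial is
  m_A(x) = Π_λ (x − λ)^{k_λ}
where k_λ is the size of the *largest* Jordan block for λ (equivalently, the smallest k with (A − λI)^k v = 0 for every generalised eigenvector v of λ).

  λ = -4: largest Jordan block has size 1, contributing (x + 4)
  λ = 5: largest Jordan block has size 2, contributing (x − 5)^2

So m_A(x) = (x - 5)^2*(x + 4) = x^3 - 6*x^2 - 15*x + 100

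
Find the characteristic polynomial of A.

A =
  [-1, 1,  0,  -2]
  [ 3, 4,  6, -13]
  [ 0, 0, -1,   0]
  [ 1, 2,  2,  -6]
x^4 + 4*x^3 + 6*x^2 + 4*x + 1

Expanding det(x·I − A) (e.g. by cofactor expansion or by noting that A is similar to its Jordan form J, which has the same characteristic polynomial as A) gives
  χ_A(x) = x^4 + 4*x^3 + 6*x^2 + 4*x + 1
which factors as (x + 1)^4. The eigenvalues (with algebraic multiplicities) are λ = -1 with multiplicity 4.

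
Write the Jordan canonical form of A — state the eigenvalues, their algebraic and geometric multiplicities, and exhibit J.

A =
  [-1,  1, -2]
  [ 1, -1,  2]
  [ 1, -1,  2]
J_2(0) ⊕ J_1(0)

The characteristic polynomial is
  det(x·I − A) = x^3

Eigenvalues and multiplicities (the geometric multiplicity of λ is n − rank(A − λI), which equals the number of Jordan blocks for λ):
  λ = 0: algebraic multiplicity = 3, geometric multiplicity = 2

Determining the block sizes for each eigenvalue:
  λ = 0: 2 blocks summing to 3 forces exactly one block of size 2 and the rest size 1 → block sizes [2, 1]

Assembling the blocks gives a Jordan form
J =
  [0, 1, 0]
  [0, 0, 0]
  [0, 0, 0]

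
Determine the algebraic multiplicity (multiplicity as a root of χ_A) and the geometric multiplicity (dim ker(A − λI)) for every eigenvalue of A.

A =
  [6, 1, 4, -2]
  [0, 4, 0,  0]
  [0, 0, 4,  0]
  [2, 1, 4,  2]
λ = 4: alg = 4, geom = 3

Step 1 — factor the characteristic polynomial to read off the algebraic multiplicities:
  χ_A(x) = (x - 4)^4

Step 2 — compute geometric multiplicities via the rank-nullity identity g(λ) = n − rank(A − λI):
  rank(A − (4)·I) = 1, so dim ker(A − (4)·I) = n − 1 = 3

Summary:
  λ = 4: algebraic multiplicity = 4, geometric multiplicity = 3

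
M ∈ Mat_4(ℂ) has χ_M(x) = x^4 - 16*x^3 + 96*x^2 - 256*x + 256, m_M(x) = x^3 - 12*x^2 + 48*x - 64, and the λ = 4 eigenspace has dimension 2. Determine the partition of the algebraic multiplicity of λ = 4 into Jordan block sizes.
Block sizes for λ = 4: [3, 1]

Step 1 — from the characteristic polynomial, algebraic multiplicity of λ = 4 is 4. From dim ker(M − (4)·I) = 2, there are exactly 2 Jordan blocks for λ = 4.
Step 2 — from the minimal polynomial, the factor (x − 4)^3 tells us the largest block for λ = 4 has size 3.
Step 3 — with total size 4, 2 blocks, and largest block 3, the block sizes (in nonincreasing order) are [3, 1].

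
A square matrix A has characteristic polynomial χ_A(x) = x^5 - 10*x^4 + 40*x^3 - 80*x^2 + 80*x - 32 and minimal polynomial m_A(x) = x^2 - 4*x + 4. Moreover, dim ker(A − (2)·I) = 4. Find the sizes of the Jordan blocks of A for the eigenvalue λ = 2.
Block sizes for λ = 2: [2, 1, 1, 1]

Step 1 — from the characteristic polynomial, algebraic multiplicity of λ = 2 is 5. From dim ker(A − (2)·I) = 4, there are exactly 4 Jordan blocks for λ = 2.
Step 2 — from the minimal polynomial, the factor (x − 2)^2 tells us the largest block for λ = 2 has size 2.
Step 3 — with total size 5, 4 blocks, and largest block 2, the block sizes (in nonincreasing order) are [2, 1, 1, 1].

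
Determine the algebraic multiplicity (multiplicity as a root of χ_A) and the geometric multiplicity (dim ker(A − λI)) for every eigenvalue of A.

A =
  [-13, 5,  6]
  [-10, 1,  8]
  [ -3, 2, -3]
λ = -5: alg = 3, geom = 1

Step 1 — factor the characteristic polynomial to read off the algebraic multiplicities:
  χ_A(x) = (x + 5)^3

Step 2 — compute geometric multiplicities via the rank-nullity identity g(λ) = n − rank(A − λI):
  rank(A − (-5)·I) = 2, so dim ker(A − (-5)·I) = n − 2 = 1

Summary:
  λ = -5: algebraic multiplicity = 3, geometric multiplicity = 1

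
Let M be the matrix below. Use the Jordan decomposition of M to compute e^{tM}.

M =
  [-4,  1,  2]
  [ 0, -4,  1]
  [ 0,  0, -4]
e^{tM} =
  [exp(-4*t), t*exp(-4*t), t^2*exp(-4*t)/2 + 2*t*exp(-4*t)]
  [0, exp(-4*t), t*exp(-4*t)]
  [0, 0, exp(-4*t)]

Strategy: write M = P · J · P⁻¹ where J is a Jordan canonical form, so e^{tM} = P · e^{tJ} · P⁻¹, and e^{tJ} can be computed block-by-block.

M has Jordan form
J =
  [-4,  1,  0]
  [ 0, -4,  1]
  [ 0,  0, -4]
(up to reordering of blocks).

Per-block formulas:
  For a 3×3 Jordan block J_3(-4): exp(t · J_3(-4)) = e^(-4t)·(I + t·N + (t^2/2)·N^2), where N is the 3×3 nilpotent shift.

After assembling e^{tJ} and conjugating by P, we get:

e^{tM} =
  [exp(-4*t), t*exp(-4*t), t^2*exp(-4*t)/2 + 2*t*exp(-4*t)]
  [0, exp(-4*t), t*exp(-4*t)]
  [0, 0, exp(-4*t)]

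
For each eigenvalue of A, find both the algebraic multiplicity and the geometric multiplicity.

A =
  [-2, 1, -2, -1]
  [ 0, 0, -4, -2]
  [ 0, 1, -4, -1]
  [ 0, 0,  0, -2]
λ = -2: alg = 4, geom = 3

Step 1 — factor the characteristic polynomial to read off the algebraic multiplicities:
  χ_A(x) = (x + 2)^4

Step 2 — compute geometric multiplicities via the rank-nullity identity g(λ) = n − rank(A − λI):
  rank(A − (-2)·I) = 1, so dim ker(A − (-2)·I) = n − 1 = 3

Summary:
  λ = -2: algebraic multiplicity = 4, geometric multiplicity = 3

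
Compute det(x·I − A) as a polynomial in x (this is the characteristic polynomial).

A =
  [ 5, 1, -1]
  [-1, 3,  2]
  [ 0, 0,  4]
x^3 - 12*x^2 + 48*x - 64

Expanding det(x·I − A) (e.g. by cofactor expansion or by noting that A is similar to its Jordan form J, which has the same characteristic polynomial as A) gives
  χ_A(x) = x^3 - 12*x^2 + 48*x - 64
which factors as (x - 4)^3. The eigenvalues (with algebraic multiplicities) are λ = 4 with multiplicity 3.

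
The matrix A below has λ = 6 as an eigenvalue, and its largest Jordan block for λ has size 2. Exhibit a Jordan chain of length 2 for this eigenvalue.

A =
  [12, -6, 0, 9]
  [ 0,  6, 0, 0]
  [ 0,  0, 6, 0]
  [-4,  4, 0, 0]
A Jordan chain for λ = 6 of length 2:
v_1 = (6, 0, 0, -4)ᵀ
v_2 = (1, 0, 0, 0)ᵀ

Let N = A − (6)·I. We want v_2 with N^2 v_2 = 0 but N^1 v_2 ≠ 0; then v_{j-1} := N · v_j for j = 2, …, 2.

Pick v_2 = (1, 0, 0, 0)ᵀ.
Then v_1 = N · v_2 = (6, 0, 0, -4)ᵀ.

Sanity check: (A − (6)·I) v_1 = (0, 0, 0, 0)ᵀ = 0. ✓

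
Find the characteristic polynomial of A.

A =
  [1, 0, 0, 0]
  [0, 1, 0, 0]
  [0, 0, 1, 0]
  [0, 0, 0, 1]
x^4 - 4*x^3 + 6*x^2 - 4*x + 1

Expanding det(x·I − A) (e.g. by cofactor expansion or by noting that A is similar to its Jordan form J, which has the same characteristic polynomial as A) gives
  χ_A(x) = x^4 - 4*x^3 + 6*x^2 - 4*x + 1
which factors as (x - 1)^4. The eigenvalues (with algebraic multiplicities) are λ = 1 with multiplicity 4.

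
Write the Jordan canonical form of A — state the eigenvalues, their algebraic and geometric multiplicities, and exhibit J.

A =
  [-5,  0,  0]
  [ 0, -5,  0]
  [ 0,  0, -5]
J_1(-5) ⊕ J_1(-5) ⊕ J_1(-5)

The characteristic polynomial is
  det(x·I − A) = x^3 + 15*x^2 + 75*x + 125 = (x + 5)^3

Eigenvalues and multiplicities (the geometric multiplicity of λ is n − rank(A − λI), which equals the number of Jordan blocks for λ):
  λ = -5: algebraic multiplicity = 3, geometric multiplicity = 3

Determining the block sizes for each eigenvalue:
  λ = -5: gm = am = 3, so every block has size 1 → block sizes [1, 1, 1]

Assembling the blocks gives a Jordan form
J =
  [-5,  0,  0]
  [ 0, -5,  0]
  [ 0,  0, -5]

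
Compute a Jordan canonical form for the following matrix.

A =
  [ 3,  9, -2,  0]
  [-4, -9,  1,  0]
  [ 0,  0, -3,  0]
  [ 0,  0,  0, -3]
J_3(-3) ⊕ J_1(-3)

The characteristic polynomial is
  det(x·I − A) = x^4 + 12*x^3 + 54*x^2 + 108*x + 81 = (x + 3)^4

Eigenvalues and multiplicities (the geometric multiplicity of λ is n − rank(A − λI), which equals the number of Jordan blocks for λ):
  λ = -3: algebraic multiplicity = 4, geometric multiplicity = 2

Determining the block sizes for each eigenvalue:
  λ = -3: with am = 4 and gm = 2, the partition is not yet determined (e.g. several partitions of 4 into 2 parts exist). Let N = A − (-3)·I. Computing rank(N^1) = 2, rank(N^2) = 1, rank(N^3) = 0; the number of blocks of size ≥ j is rank(N^{j−1}) − rank(N^j), giving [2, 1, 1]. So we have 1 block(s) of size 3, 1 block(s) of size 1 → block sizes [3, 1]

Assembling the blocks gives a Jordan form
J =
  [-3,  1,  0,  0]
  [ 0, -3,  1,  0]
  [ 0,  0, -3,  0]
  [ 0,  0,  0, -3]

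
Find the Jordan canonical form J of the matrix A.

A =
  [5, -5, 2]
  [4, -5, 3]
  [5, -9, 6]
J_3(2)

The characteristic polynomial is
  det(x·I − A) = x^3 - 6*x^2 + 12*x - 8 = (x - 2)^3

Eigenvalues and multiplicities (the geometric multiplicity of λ is n − rank(A − λI), which equals the number of Jordan blocks for λ):
  λ = 2: algebraic multiplicity = 3, geometric multiplicity = 1

Determining the block sizes for each eigenvalue:
  λ = 2: one block (gm = 1), so the single block has size am = 3 → block sizes [3]

Assembling the blocks gives a Jordan form
J =
  [2, 1, 0]
  [0, 2, 1]
  [0, 0, 2]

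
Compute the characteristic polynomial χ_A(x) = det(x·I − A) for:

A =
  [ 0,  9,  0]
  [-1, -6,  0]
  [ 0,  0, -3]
x^3 + 9*x^2 + 27*x + 27

Expanding det(x·I − A) (e.g. by cofactor expansion or by noting that A is similar to its Jordan form J, which has the same characteristic polynomial as A) gives
  χ_A(x) = x^3 + 9*x^2 + 27*x + 27
which factors as (x + 3)^3. The eigenvalues (with algebraic multiplicities) are λ = -3 with multiplicity 3.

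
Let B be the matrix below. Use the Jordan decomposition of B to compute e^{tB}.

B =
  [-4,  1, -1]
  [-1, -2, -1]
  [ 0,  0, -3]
e^{tB} =
  [-t*exp(-3*t) + exp(-3*t), t*exp(-3*t), -t*exp(-3*t)]
  [-t*exp(-3*t), t*exp(-3*t) + exp(-3*t), -t*exp(-3*t)]
  [0, 0, exp(-3*t)]

Strategy: write B = P · J · P⁻¹ where J is a Jordan canonical form, so e^{tB} = P · e^{tJ} · P⁻¹, and e^{tJ} can be computed block-by-block.

B has Jordan form
J =
  [-3,  1,  0]
  [ 0, -3,  0]
  [ 0,  0, -3]
(up to reordering of blocks).

Per-block formulas:
  For a 2×2 Jordan block J_2(-3): exp(t · J_2(-3)) = e^(-3t)·(I + t·N), where N is the 2×2 nilpotent shift.
  For a 1×1 block at λ = -3: exp(t · [-3]) = [e^(-3t)].

After assembling e^{tJ} and conjugating by P, we get:

e^{tB} =
  [-t*exp(-3*t) + exp(-3*t), t*exp(-3*t), -t*exp(-3*t)]
  [-t*exp(-3*t), t*exp(-3*t) + exp(-3*t), -t*exp(-3*t)]
  [0, 0, exp(-3*t)]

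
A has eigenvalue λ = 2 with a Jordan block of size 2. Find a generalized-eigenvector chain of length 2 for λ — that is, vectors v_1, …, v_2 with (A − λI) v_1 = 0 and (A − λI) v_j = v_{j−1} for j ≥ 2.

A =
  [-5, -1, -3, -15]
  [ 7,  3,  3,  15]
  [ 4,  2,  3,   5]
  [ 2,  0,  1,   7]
A Jordan chain for λ = 2 of length 2:
v_1 = (-7, 7, 4, 2)ᵀ
v_2 = (1, 0, 0, 0)ᵀ

Let N = A − (2)·I. We want v_2 with N^2 v_2 = 0 but N^1 v_2 ≠ 0; then v_{j-1} := N · v_j for j = 2, …, 2.

Pick v_2 = (1, 0, 0, 0)ᵀ.
Then v_1 = N · v_2 = (-7, 7, 4, 2)ᵀ.

Sanity check: (A − (2)·I) v_1 = (0, 0, 0, 0)ᵀ = 0. ✓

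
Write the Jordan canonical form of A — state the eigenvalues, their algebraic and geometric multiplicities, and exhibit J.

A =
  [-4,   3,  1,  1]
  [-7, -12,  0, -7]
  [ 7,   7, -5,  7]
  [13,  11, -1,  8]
J_2(-5) ⊕ J_1(-5) ⊕ J_1(2)

The characteristic polynomial is
  det(x·I − A) = x^4 + 13*x^3 + 45*x^2 - 25*x - 250 = (x - 2)*(x + 5)^3

Eigenvalues and multiplicities (the geometric multiplicity of λ is n − rank(A − λI), which equals the number of Jordan blocks for λ):
  λ = -5: algebraic multiplicity = 3, geometric multiplicity = 2
  λ = 2: algebraic multiplicity = 1, geometric multiplicity = 1

Determining the block sizes for each eigenvalue:
  λ = -5: 2 blocks summing to 3 forces exactly one block of size 2 and the rest size 1 → block sizes [2, 1]
  λ = 2: one block (gm = 1), so the single block has size am = 1 → block sizes [1]

Assembling the blocks gives a Jordan form
J =
  [-5,  1,  0, 0]
  [ 0, -5,  0, 0]
  [ 0,  0, -5, 0]
  [ 0,  0,  0, 2]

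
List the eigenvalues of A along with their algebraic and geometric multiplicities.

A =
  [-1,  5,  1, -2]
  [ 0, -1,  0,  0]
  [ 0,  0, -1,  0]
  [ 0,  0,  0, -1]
λ = -1: alg = 4, geom = 3

Step 1 — factor the characteristic polynomial to read off the algebraic multiplicities:
  χ_A(x) = (x + 1)^4

Step 2 — compute geometric multiplicities via the rank-nullity identity g(λ) = n − rank(A − λI):
  rank(A − (-1)·I) = 1, so dim ker(A − (-1)·I) = n − 1 = 3

Summary:
  λ = -1: algebraic multiplicity = 4, geometric multiplicity = 3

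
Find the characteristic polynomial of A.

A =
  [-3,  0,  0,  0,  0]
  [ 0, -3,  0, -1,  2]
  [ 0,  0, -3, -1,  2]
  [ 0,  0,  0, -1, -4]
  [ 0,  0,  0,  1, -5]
x^5 + 15*x^4 + 90*x^3 + 270*x^2 + 405*x + 243

Expanding det(x·I − A) (e.g. by cofactor expansion or by noting that A is similar to its Jordan form J, which has the same characteristic polynomial as A) gives
  χ_A(x) = x^5 + 15*x^4 + 90*x^3 + 270*x^2 + 405*x + 243
which factors as (x + 3)^5. The eigenvalues (with algebraic multiplicities) are λ = -3 with multiplicity 5.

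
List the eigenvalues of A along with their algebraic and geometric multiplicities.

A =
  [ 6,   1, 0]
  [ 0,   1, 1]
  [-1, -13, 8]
λ = 5: alg = 3, geom = 1

Step 1 — factor the characteristic polynomial to read off the algebraic multiplicities:
  χ_A(x) = (x - 5)^3

Step 2 — compute geometric multiplicities via the rank-nullity identity g(λ) = n − rank(A − λI):
  rank(A − (5)·I) = 2, so dim ker(A − (5)·I) = n − 2 = 1

Summary:
  λ = 5: algebraic multiplicity = 3, geometric multiplicity = 1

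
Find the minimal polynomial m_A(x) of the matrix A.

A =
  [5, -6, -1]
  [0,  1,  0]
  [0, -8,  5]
x^3 - 11*x^2 + 35*x - 25

The characteristic polynomial is χ_A(x) = (x - 5)^2*(x - 1), so the eigenvalues are known. The minimal polynomial is
  m_A(x) = Π_λ (x − λ)^{k_λ}
where k_λ is the size of the *largest* Jordan block for λ (equivalently, the smallest k with (A − λI)^k v = 0 for every generalised eigenvector v of λ).

  λ = 1: largest Jordan block has size 1, contributing (x − 1)
  λ = 5: largest Jordan block has size 2, contributing (x − 5)^2

So m_A(x) = (x - 5)^2*(x - 1) = x^3 - 11*x^2 + 35*x - 25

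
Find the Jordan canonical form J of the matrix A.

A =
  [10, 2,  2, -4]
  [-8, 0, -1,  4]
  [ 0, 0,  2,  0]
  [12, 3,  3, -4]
J_3(2) ⊕ J_1(2)

The characteristic polynomial is
  det(x·I − A) = x^4 - 8*x^3 + 24*x^2 - 32*x + 16 = (x - 2)^4

Eigenvalues and multiplicities (the geometric multiplicity of λ is n − rank(A − λI), which equals the number of Jordan blocks for λ):
  λ = 2: algebraic multiplicity = 4, geometric multiplicity = 2

Determining the block sizes for each eigenvalue:
  λ = 2: with am = 4 and gm = 2, the partition is not yet determined (e.g. several partitions of 4 into 2 parts exist). Let N = A − (2)·I. Computing rank(N^1) = 2, rank(N^2) = 1, rank(N^3) = 0; the number of blocks of size ≥ j is rank(N^{j−1}) − rank(N^j), giving [2, 1, 1]. So we have 1 block(s) of size 3, 1 block(s) of size 1 → block sizes [3, 1]

Assembling the blocks gives a Jordan form
J =
  [2, 1, 0, 0]
  [0, 2, 1, 0]
  [0, 0, 2, 0]
  [0, 0, 0, 2]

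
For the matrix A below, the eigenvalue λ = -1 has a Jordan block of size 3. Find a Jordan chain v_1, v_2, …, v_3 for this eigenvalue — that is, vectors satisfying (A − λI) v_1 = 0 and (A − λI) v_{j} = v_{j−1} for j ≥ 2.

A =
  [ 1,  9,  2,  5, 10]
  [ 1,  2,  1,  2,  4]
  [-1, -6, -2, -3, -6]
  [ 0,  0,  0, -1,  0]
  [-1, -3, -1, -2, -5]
A Jordan chain for λ = -1 of length 3:
v_1 = (1, 0, -1, 0, 0)ᵀ
v_2 = (2, 1, -1, 0, -1)ᵀ
v_3 = (1, 0, 0, 0, 0)ᵀ

Let N = A − (-1)·I. We want v_3 with N^3 v_3 = 0 but N^2 v_3 ≠ 0; then v_{j-1} := N · v_j for j = 3, …, 2.

Pick v_3 = (1, 0, 0, 0, 0)ᵀ.
Then v_2 = N · v_3 = (2, 1, -1, 0, -1)ᵀ.
Then v_1 = N · v_2 = (1, 0, -1, 0, 0)ᵀ.

Sanity check: (A − (-1)·I) v_1 = (0, 0, 0, 0, 0)ᵀ = 0. ✓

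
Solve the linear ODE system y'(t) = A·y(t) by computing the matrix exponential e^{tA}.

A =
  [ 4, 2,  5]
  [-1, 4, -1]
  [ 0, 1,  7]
e^{tA} =
  [-t^2*exp(5*t)/2 - t*exp(5*t) + exp(5*t), t^2*exp(5*t)/2 + 2*t*exp(5*t), 3*t^2*exp(5*t)/2 + 5*t*exp(5*t)]
  [t^2*exp(5*t) - t*exp(5*t), -t^2*exp(5*t) - t*exp(5*t) + exp(5*t), -3*t^2*exp(5*t) - t*exp(5*t)]
  [-t^2*exp(5*t)/2, t^2*exp(5*t)/2 + t*exp(5*t), 3*t^2*exp(5*t)/2 + 2*t*exp(5*t) + exp(5*t)]

Strategy: write A = P · J · P⁻¹ where J is a Jordan canonical form, so e^{tA} = P · e^{tJ} · P⁻¹, and e^{tJ} can be computed block-by-block.

A has Jordan form
J =
  [5, 1, 0]
  [0, 5, 1]
  [0, 0, 5]
(up to reordering of blocks).

Per-block formulas:
  For a 3×3 Jordan block J_3(5): exp(t · J_3(5)) = e^(5t)·(I + t·N + (t^2/2)·N^2), where N is the 3×3 nilpotent shift.

After assembling e^{tJ} and conjugating by P, we get:

e^{tA} =
  [-t^2*exp(5*t)/2 - t*exp(5*t) + exp(5*t), t^2*exp(5*t)/2 + 2*t*exp(5*t), 3*t^2*exp(5*t)/2 + 5*t*exp(5*t)]
  [t^2*exp(5*t) - t*exp(5*t), -t^2*exp(5*t) - t*exp(5*t) + exp(5*t), -3*t^2*exp(5*t) - t*exp(5*t)]
  [-t^2*exp(5*t)/2, t^2*exp(5*t)/2 + t*exp(5*t), 3*t^2*exp(5*t)/2 + 2*t*exp(5*t) + exp(5*t)]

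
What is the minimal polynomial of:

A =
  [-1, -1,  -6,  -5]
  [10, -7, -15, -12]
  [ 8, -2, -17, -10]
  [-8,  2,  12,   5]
x^3 + 15*x^2 + 75*x + 125

The characteristic polynomial is χ_A(x) = (x + 5)^4, so the eigenvalues are known. The minimal polynomial is
  m_A(x) = Π_λ (x − λ)^{k_λ}
where k_λ is the size of the *largest* Jordan block for λ (equivalently, the smallest k with (A − λI)^k v = 0 for every generalised eigenvector v of λ).

  λ = -5: largest Jordan block has size 3, contributing (x + 5)^3

So m_A(x) = (x + 5)^3 = x^3 + 15*x^2 + 75*x + 125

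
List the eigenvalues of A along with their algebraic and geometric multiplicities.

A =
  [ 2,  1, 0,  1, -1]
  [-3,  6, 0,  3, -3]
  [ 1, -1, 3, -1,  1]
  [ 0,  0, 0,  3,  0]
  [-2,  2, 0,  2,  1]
λ = 3: alg = 5, geom = 4

Step 1 — factor the characteristic polynomial to read off the algebraic multiplicities:
  χ_A(x) = (x - 3)^5

Step 2 — compute geometric multiplicities via the rank-nullity identity g(λ) = n − rank(A − λI):
  rank(A − (3)·I) = 1, so dim ker(A − (3)·I) = n − 1 = 4

Summary:
  λ = 3: algebraic multiplicity = 5, geometric multiplicity = 4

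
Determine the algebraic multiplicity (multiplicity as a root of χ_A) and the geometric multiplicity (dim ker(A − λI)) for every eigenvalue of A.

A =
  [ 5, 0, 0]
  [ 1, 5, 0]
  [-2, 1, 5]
λ = 5: alg = 3, geom = 1

Step 1 — factor the characteristic polynomial to read off the algebraic multiplicities:
  χ_A(x) = (x - 5)^3

Step 2 — compute geometric multiplicities via the rank-nullity identity g(λ) = n − rank(A − λI):
  rank(A − (5)·I) = 2, so dim ker(A − (5)·I) = n − 2 = 1

Summary:
  λ = 5: algebraic multiplicity = 3, geometric multiplicity = 1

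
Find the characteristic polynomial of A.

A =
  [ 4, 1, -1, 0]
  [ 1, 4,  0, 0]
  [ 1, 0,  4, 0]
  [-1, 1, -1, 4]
x^4 - 16*x^3 + 96*x^2 - 256*x + 256

Expanding det(x·I − A) (e.g. by cofactor expansion or by noting that A is similar to its Jordan form J, which has the same characteristic polynomial as A) gives
  χ_A(x) = x^4 - 16*x^3 + 96*x^2 - 256*x + 256
which factors as (x - 4)^4. The eigenvalues (with algebraic multiplicities) are λ = 4 with multiplicity 4.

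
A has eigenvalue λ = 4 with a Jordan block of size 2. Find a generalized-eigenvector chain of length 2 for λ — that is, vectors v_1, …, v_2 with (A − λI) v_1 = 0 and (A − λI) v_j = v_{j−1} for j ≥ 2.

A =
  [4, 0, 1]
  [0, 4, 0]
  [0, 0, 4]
A Jordan chain for λ = 4 of length 2:
v_1 = (1, 0, 0)ᵀ
v_2 = (0, 0, 1)ᵀ

Let N = A − (4)·I. We want v_2 with N^2 v_2 = 0 but N^1 v_2 ≠ 0; then v_{j-1} := N · v_j for j = 2, …, 2.

Pick v_2 = (0, 0, 1)ᵀ.
Then v_1 = N · v_2 = (1, 0, 0)ᵀ.

Sanity check: (A − (4)·I) v_1 = (0, 0, 0)ᵀ = 0. ✓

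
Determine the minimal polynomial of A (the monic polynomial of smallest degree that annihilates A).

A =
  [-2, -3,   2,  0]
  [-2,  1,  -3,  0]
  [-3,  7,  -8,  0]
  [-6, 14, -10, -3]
x^3 + 9*x^2 + 27*x + 27

The characteristic polynomial is χ_A(x) = (x + 3)^4, so the eigenvalues are known. The minimal polynomial is
  m_A(x) = Π_λ (x − λ)^{k_λ}
where k_λ is the size of the *largest* Jordan block for λ (equivalently, the smallest k with (A − λI)^k v = 0 for every generalised eigenvector v of λ).

  λ = -3: largest Jordan block has size 3, contributing (x + 3)^3

So m_A(x) = (x + 3)^3 = x^3 + 9*x^2 + 27*x + 27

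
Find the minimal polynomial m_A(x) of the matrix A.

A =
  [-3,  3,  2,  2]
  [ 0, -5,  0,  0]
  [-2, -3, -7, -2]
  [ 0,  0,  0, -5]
x^2 + 10*x + 25

The characteristic polynomial is χ_A(x) = (x + 5)^4, so the eigenvalues are known. The minimal polynomial is
  m_A(x) = Π_λ (x − λ)^{k_λ}
where k_λ is the size of the *largest* Jordan block for λ (equivalently, the smallest k with (A − λI)^k v = 0 for every generalised eigenvector v of λ).

  λ = -5: largest Jordan block has size 2, contributing (x + 5)^2

So m_A(x) = (x + 5)^2 = x^2 + 10*x + 25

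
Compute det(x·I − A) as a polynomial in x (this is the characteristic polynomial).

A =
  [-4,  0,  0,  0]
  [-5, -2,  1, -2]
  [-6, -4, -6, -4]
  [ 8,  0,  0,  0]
x^4 + 12*x^3 + 48*x^2 + 64*x

Expanding det(x·I − A) (e.g. by cofactor expansion or by noting that A is similar to its Jordan form J, which has the same characteristic polynomial as A) gives
  χ_A(x) = x^4 + 12*x^3 + 48*x^2 + 64*x
which factors as x*(x + 4)^3. The eigenvalues (with algebraic multiplicities) are λ = -4 with multiplicity 3, λ = 0 with multiplicity 1.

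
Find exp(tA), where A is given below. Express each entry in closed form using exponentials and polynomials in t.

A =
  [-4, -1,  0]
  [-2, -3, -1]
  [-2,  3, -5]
e^{tA} =
  [t^2*exp(-4*t) + exp(-4*t), -t^2*exp(-4*t)/2 - t*exp(-4*t), t^2*exp(-4*t)/2]
  [-2*t*exp(-4*t), t*exp(-4*t) + exp(-4*t), -t*exp(-4*t)]
  [-2*t^2*exp(-4*t) - 2*t*exp(-4*t), t^2*exp(-4*t) + 3*t*exp(-4*t), -t^2*exp(-4*t) - t*exp(-4*t) + exp(-4*t)]

Strategy: write A = P · J · P⁻¹ where J is a Jordan canonical form, so e^{tA} = P · e^{tJ} · P⁻¹, and e^{tJ} can be computed block-by-block.

A has Jordan form
J =
  [-4,  1,  0]
  [ 0, -4,  1]
  [ 0,  0, -4]
(up to reordering of blocks).

Per-block formulas:
  For a 3×3 Jordan block J_3(-4): exp(t · J_3(-4)) = e^(-4t)·(I + t·N + (t^2/2)·N^2), where N is the 3×3 nilpotent shift.

After assembling e^{tJ} and conjugating by P, we get:

e^{tA} =
  [t^2*exp(-4*t) + exp(-4*t), -t^2*exp(-4*t)/2 - t*exp(-4*t), t^2*exp(-4*t)/2]
  [-2*t*exp(-4*t), t*exp(-4*t) + exp(-4*t), -t*exp(-4*t)]
  [-2*t^2*exp(-4*t) - 2*t*exp(-4*t), t^2*exp(-4*t) + 3*t*exp(-4*t), -t^2*exp(-4*t) - t*exp(-4*t) + exp(-4*t)]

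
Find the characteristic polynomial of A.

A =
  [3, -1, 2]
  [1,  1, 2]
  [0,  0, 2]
x^3 - 6*x^2 + 12*x - 8

Expanding det(x·I − A) (e.g. by cofactor expansion or by noting that A is similar to its Jordan form J, which has the same characteristic polynomial as A) gives
  χ_A(x) = x^3 - 6*x^2 + 12*x - 8
which factors as (x - 2)^3. The eigenvalues (with algebraic multiplicities) are λ = 2 with multiplicity 3.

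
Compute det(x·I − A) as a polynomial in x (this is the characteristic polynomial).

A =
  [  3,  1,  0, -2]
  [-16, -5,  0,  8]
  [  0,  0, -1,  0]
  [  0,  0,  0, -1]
x^4 + 4*x^3 + 6*x^2 + 4*x + 1

Expanding det(x·I − A) (e.g. by cofactor expansion or by noting that A is similar to its Jordan form J, which has the same characteristic polynomial as A) gives
  χ_A(x) = x^4 + 4*x^3 + 6*x^2 + 4*x + 1
which factors as (x + 1)^4. The eigenvalues (with algebraic multiplicities) are λ = -1 with multiplicity 4.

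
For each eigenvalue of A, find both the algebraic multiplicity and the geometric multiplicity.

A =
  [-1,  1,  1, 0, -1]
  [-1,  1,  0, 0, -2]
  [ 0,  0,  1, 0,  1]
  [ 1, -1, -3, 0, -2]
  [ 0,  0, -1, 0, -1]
λ = 0: alg = 5, geom = 2

Step 1 — factor the characteristic polynomial to read off the algebraic multiplicities:
  χ_A(x) = x^5

Step 2 — compute geometric multiplicities via the rank-nullity identity g(λ) = n − rank(A − λI):
  rank(A − (0)·I) = 3, so dim ker(A − (0)·I) = n − 3 = 2

Summary:
  λ = 0: algebraic multiplicity = 5, geometric multiplicity = 2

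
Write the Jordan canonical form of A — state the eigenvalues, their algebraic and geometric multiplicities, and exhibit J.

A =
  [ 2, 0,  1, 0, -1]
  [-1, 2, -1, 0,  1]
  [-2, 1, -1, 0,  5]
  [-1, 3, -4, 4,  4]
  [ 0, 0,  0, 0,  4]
J_3(1) ⊕ J_1(4) ⊕ J_1(4)

The characteristic polynomial is
  det(x·I − A) = x^5 - 11*x^4 + 43*x^3 - 73*x^2 + 56*x - 16 = (x - 4)^2*(x - 1)^3

Eigenvalues and multiplicities (the geometric multiplicity of λ is n − rank(A − λI), which equals the number of Jordan blocks for λ):
  λ = 1: algebraic multiplicity = 3, geometric multiplicity = 1
  λ = 4: algebraic multiplicity = 2, geometric multiplicity = 2

Determining the block sizes for each eigenvalue:
  λ = 1: one block (gm = 1), so the single block has size am = 3 → block sizes [3]
  λ = 4: gm = am = 2, so every block has size 1 → block sizes [1, 1]

Assembling the blocks gives a Jordan form
J =
  [1, 1, 0, 0, 0]
  [0, 1, 1, 0, 0]
  [0, 0, 1, 0, 0]
  [0, 0, 0, 4, 0]
  [0, 0, 0, 0, 4]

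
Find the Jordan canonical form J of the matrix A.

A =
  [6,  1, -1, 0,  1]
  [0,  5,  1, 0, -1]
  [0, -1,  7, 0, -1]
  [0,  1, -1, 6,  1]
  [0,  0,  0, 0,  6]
J_2(6) ⊕ J_1(6) ⊕ J_1(6) ⊕ J_1(6)

The characteristic polynomial is
  det(x·I − A) = x^5 - 30*x^4 + 360*x^3 - 2160*x^2 + 6480*x - 7776 = (x - 6)^5

Eigenvalues and multiplicities (the geometric multiplicity of λ is n − rank(A − λI), which equals the number of Jordan blocks for λ):
  λ = 6: algebraic multiplicity = 5, geometric multiplicity = 4

Determining the block sizes for each eigenvalue:
  λ = 6: 4 blocks summing to 5 forces exactly one block of size 2 and the rest size 1 → block sizes [2, 1, 1, 1]

Assembling the blocks gives a Jordan form
J =
  [6, 1, 0, 0, 0]
  [0, 6, 0, 0, 0]
  [0, 0, 6, 0, 0]
  [0, 0, 0, 6, 0]
  [0, 0, 0, 0, 6]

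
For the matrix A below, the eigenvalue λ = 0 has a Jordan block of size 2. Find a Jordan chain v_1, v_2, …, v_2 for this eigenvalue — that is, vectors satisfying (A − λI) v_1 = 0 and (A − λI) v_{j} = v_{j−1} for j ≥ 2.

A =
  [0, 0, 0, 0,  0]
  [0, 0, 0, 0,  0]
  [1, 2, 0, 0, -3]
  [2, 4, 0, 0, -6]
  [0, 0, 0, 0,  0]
A Jordan chain for λ = 0 of length 2:
v_1 = (0, 0, 1, 2, 0)ᵀ
v_2 = (1, 0, 0, 0, 0)ᵀ

Let N = A − (0)·I. We want v_2 with N^2 v_2 = 0 but N^1 v_2 ≠ 0; then v_{j-1} := N · v_j for j = 2, …, 2.

Pick v_2 = (1, 0, 0, 0, 0)ᵀ.
Then v_1 = N · v_2 = (0, 0, 1, 2, 0)ᵀ.

Sanity check: (A − (0)·I) v_1 = (0, 0, 0, 0, 0)ᵀ = 0. ✓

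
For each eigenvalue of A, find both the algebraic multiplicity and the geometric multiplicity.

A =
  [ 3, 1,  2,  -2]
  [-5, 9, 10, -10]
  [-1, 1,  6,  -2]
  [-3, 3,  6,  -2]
λ = 4: alg = 4, geom = 3

Step 1 — factor the characteristic polynomial to read off the algebraic multiplicities:
  χ_A(x) = (x - 4)^4

Step 2 — compute geometric multiplicities via the rank-nullity identity g(λ) = n − rank(A − λI):
  rank(A − (4)·I) = 1, so dim ker(A − (4)·I) = n − 1 = 3

Summary:
  λ = 4: algebraic multiplicity = 4, geometric multiplicity = 3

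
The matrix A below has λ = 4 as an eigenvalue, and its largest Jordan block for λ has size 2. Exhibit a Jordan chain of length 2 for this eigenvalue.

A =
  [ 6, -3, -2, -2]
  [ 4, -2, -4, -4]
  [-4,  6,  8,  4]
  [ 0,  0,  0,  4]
A Jordan chain for λ = 4 of length 2:
v_1 = (2, 4, -4, 0)ᵀ
v_2 = (1, 0, 0, 0)ᵀ

Let N = A − (4)·I. We want v_2 with N^2 v_2 = 0 but N^1 v_2 ≠ 0; then v_{j-1} := N · v_j for j = 2, …, 2.

Pick v_2 = (1, 0, 0, 0)ᵀ.
Then v_1 = N · v_2 = (2, 4, -4, 0)ᵀ.

Sanity check: (A − (4)·I) v_1 = (0, 0, 0, 0)ᵀ = 0. ✓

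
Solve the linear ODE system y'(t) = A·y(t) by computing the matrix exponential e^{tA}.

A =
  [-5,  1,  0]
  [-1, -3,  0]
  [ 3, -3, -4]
e^{tA} =
  [-t*exp(-4*t) + exp(-4*t), t*exp(-4*t), 0]
  [-t*exp(-4*t), t*exp(-4*t) + exp(-4*t), 0]
  [3*t*exp(-4*t), -3*t*exp(-4*t), exp(-4*t)]

Strategy: write A = P · J · P⁻¹ where J is a Jordan canonical form, so e^{tA} = P · e^{tJ} · P⁻¹, and e^{tJ} can be computed block-by-block.

A has Jordan form
J =
  [-4,  1,  0]
  [ 0, -4,  0]
  [ 0,  0, -4]
(up to reordering of blocks).

Per-block formulas:
  For a 2×2 Jordan block J_2(-4): exp(t · J_2(-4)) = e^(-4t)·(I + t·N), where N is the 2×2 nilpotent shift.
  For a 1×1 block at λ = -4: exp(t · [-4]) = [e^(-4t)].

After assembling e^{tJ} and conjugating by P, we get:

e^{tA} =
  [-t*exp(-4*t) + exp(-4*t), t*exp(-4*t), 0]
  [-t*exp(-4*t), t*exp(-4*t) + exp(-4*t), 0]
  [3*t*exp(-4*t), -3*t*exp(-4*t), exp(-4*t)]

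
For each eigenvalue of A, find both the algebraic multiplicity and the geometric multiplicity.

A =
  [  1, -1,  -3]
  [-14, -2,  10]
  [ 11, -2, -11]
λ = -4: alg = 3, geom = 1

Step 1 — factor the characteristic polynomial to read off the algebraic multiplicities:
  χ_A(x) = (x + 4)^3

Step 2 — compute geometric multiplicities via the rank-nullity identity g(λ) = n − rank(A − λI):
  rank(A − (-4)·I) = 2, so dim ker(A − (-4)·I) = n − 2 = 1

Summary:
  λ = -4: algebraic multiplicity = 3, geometric multiplicity = 1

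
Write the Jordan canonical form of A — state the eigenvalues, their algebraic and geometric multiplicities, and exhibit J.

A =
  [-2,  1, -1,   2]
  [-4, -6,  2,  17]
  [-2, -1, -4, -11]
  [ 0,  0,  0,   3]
J_3(-4) ⊕ J_1(3)

The characteristic polynomial is
  det(x·I − A) = x^4 + 9*x^3 + 12*x^2 - 80*x - 192 = (x - 3)*(x + 4)^3

Eigenvalues and multiplicities (the geometric multiplicity of λ is n − rank(A − λI), which equals the number of Jordan blocks for λ):
  λ = -4: algebraic multiplicity = 3, geometric multiplicity = 1
  λ = 3: algebraic multiplicity = 1, geometric multiplicity = 1

Determining the block sizes for each eigenvalue:
  λ = -4: one block (gm = 1), so the single block has size am = 3 → block sizes [3]
  λ = 3: one block (gm = 1), so the single block has size am = 1 → block sizes [1]

Assembling the blocks gives a Jordan form
J =
  [-4,  1,  0, 0]
  [ 0, -4,  1, 0]
  [ 0,  0, -4, 0]
  [ 0,  0,  0, 3]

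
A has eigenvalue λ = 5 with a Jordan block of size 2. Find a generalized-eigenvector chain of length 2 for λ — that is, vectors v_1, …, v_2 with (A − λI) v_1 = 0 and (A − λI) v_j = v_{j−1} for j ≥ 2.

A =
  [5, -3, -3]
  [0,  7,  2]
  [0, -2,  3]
A Jordan chain for λ = 5 of length 2:
v_1 = (-3, 2, -2)ᵀ
v_2 = (0, 1, 0)ᵀ

Let N = A − (5)·I. We want v_2 with N^2 v_2 = 0 but N^1 v_2 ≠ 0; then v_{j-1} := N · v_j for j = 2, …, 2.

Pick v_2 = (0, 1, 0)ᵀ.
Then v_1 = N · v_2 = (-3, 2, -2)ᵀ.

Sanity check: (A − (5)·I) v_1 = (0, 0, 0)ᵀ = 0. ✓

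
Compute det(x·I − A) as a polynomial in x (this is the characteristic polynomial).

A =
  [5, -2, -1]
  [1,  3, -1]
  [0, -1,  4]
x^3 - 12*x^2 + 48*x - 64

Expanding det(x·I − A) (e.g. by cofactor expansion or by noting that A is similar to its Jordan form J, which has the same characteristic polynomial as A) gives
  χ_A(x) = x^3 - 12*x^2 + 48*x - 64
which factors as (x - 4)^3. The eigenvalues (with algebraic multiplicities) are λ = 4 with multiplicity 3.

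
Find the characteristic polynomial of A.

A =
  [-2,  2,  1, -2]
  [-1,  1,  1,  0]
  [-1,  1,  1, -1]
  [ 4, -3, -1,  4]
x^4 - 4*x^3 + 6*x^2 - 4*x + 1

Expanding det(x·I − A) (e.g. by cofactor expansion or by noting that A is similar to its Jordan form J, which has the same characteristic polynomial as A) gives
  χ_A(x) = x^4 - 4*x^3 + 6*x^2 - 4*x + 1
which factors as (x - 1)^4. The eigenvalues (with algebraic multiplicities) are λ = 1 with multiplicity 4.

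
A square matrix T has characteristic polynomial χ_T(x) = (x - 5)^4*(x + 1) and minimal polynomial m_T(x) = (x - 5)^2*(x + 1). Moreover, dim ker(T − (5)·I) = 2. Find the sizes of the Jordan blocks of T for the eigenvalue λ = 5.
Block sizes for λ = 5: [2, 2]

Step 1 — from the characteristic polynomial, algebraic multiplicity of λ = 5 is 4. From dim ker(T − (5)·I) = 2, there are exactly 2 Jordan blocks for λ = 5.
Step 2 — from the minimal polynomial, the factor (x − 5)^2 tells us the largest block for λ = 5 has size 2.
Step 3 — with total size 4, 2 blocks, and largest block 2, the block sizes (in nonincreasing order) are [2, 2].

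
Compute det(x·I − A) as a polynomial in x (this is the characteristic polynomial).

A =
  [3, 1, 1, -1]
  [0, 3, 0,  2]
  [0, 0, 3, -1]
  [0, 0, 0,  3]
x^4 - 12*x^3 + 54*x^2 - 108*x + 81

Expanding det(x·I − A) (e.g. by cofactor expansion or by noting that A is similar to its Jordan form J, which has the same characteristic polynomial as A) gives
  χ_A(x) = x^4 - 12*x^3 + 54*x^2 - 108*x + 81
which factors as (x - 3)^4. The eigenvalues (with algebraic multiplicities) are λ = 3 with multiplicity 4.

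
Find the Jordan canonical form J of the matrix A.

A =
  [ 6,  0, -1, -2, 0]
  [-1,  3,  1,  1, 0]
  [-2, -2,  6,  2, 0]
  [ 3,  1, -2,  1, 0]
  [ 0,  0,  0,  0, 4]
J_2(4) ⊕ J_2(4) ⊕ J_1(4)

The characteristic polynomial is
  det(x·I − A) = x^5 - 20*x^4 + 160*x^3 - 640*x^2 + 1280*x - 1024 = (x - 4)^5

Eigenvalues and multiplicities (the geometric multiplicity of λ is n − rank(A − λI), which equals the number of Jordan blocks for λ):
  λ = 4: algebraic multiplicity = 5, geometric multiplicity = 3

Determining the block sizes for each eigenvalue:
  λ = 4: with am = 5 and gm = 3, the partition is not yet determined (e.g. several partitions of 5 into 3 parts exist). Let N = A − (4)·I. Computing rank(N^1) = 2, rank(N^2) = 0; the number of blocks of size ≥ j is rank(N^{j−1}) − rank(N^j), giving [3, 2]. So we have 2 block(s) of size 2, 1 block(s) of size 1 → block sizes [2, 2, 1]

Assembling the blocks gives a Jordan form
J =
  [4, 1, 0, 0, 0]
  [0, 4, 0, 0, 0]
  [0, 0, 4, 1, 0]
  [0, 0, 0, 4, 0]
  [0, 0, 0, 0, 4]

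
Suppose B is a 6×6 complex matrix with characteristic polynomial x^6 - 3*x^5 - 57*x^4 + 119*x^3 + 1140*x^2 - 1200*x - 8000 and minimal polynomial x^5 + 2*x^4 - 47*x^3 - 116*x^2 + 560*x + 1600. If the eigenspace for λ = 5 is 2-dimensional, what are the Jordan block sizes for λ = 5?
Block sizes for λ = 5: [2, 1]

Step 1 — from the characteristic polynomial, algebraic multiplicity of λ = 5 is 3. From dim ker(B − (5)·I) = 2, there are exactly 2 Jordan blocks for λ = 5.
Step 2 — from the minimal polynomial, the factor (x − 5)^2 tells us the largest block for λ = 5 has size 2.
Step 3 — with total size 3, 2 blocks, and largest block 2, the block sizes (in nonincreasing order) are [2, 1].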